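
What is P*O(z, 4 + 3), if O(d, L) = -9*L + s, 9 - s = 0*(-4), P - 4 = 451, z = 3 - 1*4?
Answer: -24570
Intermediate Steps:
z = -1 (z = 3 - 4 = -1)
P = 455 (P = 4 + 451 = 455)
s = 9 (s = 9 - 0*(-4) = 9 - 1*0 = 9 + 0 = 9)
O(d, L) = 9 - 9*L (O(d, L) = -9*L + 9 = 9 - 9*L)
P*O(z, 4 + 3) = 455*(9 - 9*(4 + 3)) = 455*(9 - 9*7) = 455*(9 - 63) = 455*(-54) = -24570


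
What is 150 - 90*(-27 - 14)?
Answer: 3840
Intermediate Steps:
150 - 90*(-27 - 14) = 150 - 90*(-41) = 150 + 3690 = 3840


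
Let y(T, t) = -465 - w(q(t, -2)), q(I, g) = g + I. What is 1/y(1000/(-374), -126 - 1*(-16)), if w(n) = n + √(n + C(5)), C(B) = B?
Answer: I/(√107 - 353*I) ≈ -0.0028304 + 8.2941e-5*I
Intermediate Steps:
q(I, g) = I + g
w(n) = n + √(5 + n) (w(n) = n + √(n + 5) = n + √(5 + n))
y(T, t) = -463 - t - √(3 + t) (y(T, t) = -465 - ((t - 2) + √(5 + (t - 2))) = -465 - ((-2 + t) + √(5 + (-2 + t))) = -465 - ((-2 + t) + √(3 + t)) = -465 - (-2 + t + √(3 + t)) = -465 + (2 - t - √(3 + t)) = -463 - t - √(3 + t))
1/y(1000/(-374), -126 - 1*(-16)) = 1/(-463 - (-126 - 1*(-16)) - √(3 + (-126 - 1*(-16)))) = 1/(-463 - (-126 + 16) - √(3 + (-126 + 16))) = 1/(-463 - 1*(-110) - √(3 - 110)) = 1/(-463 + 110 - √(-107)) = 1/(-463 + 110 - I*√107) = 1/(-353 - I*√107)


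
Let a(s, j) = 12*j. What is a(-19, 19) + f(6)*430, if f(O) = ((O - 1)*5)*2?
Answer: 21728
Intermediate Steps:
f(O) = -10 + 10*O (f(O) = ((-1 + O)*5)*2 = (-5 + 5*O)*2 = -10 + 10*O)
a(-19, 19) + f(6)*430 = 12*19 + (-10 + 10*6)*430 = 228 + (-10 + 60)*430 = 228 + 50*430 = 228 + 21500 = 21728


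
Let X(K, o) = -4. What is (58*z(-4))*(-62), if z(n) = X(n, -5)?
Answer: 14384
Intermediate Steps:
z(n) = -4
(58*z(-4))*(-62) = (58*(-4))*(-62) = -232*(-62) = 14384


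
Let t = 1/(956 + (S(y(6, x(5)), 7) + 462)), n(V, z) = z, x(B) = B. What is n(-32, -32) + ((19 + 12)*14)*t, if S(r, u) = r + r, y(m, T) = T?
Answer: -3233/102 ≈ -31.696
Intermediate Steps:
S(r, u) = 2*r
t = 1/1428 (t = 1/(956 + (2*5 + 462)) = 1/(956 + (10 + 462)) = 1/(956 + 472) = 1/1428 ≈ 0.00070028)
n(-32, -32) + ((19 + 12)*14)*t = -32 + ((19 + 12)*14)*(1/1428) = -32 + (31*14)*(1/1428) = -32 + 434*(1/1428) = -32 + 31/102 = -3233/102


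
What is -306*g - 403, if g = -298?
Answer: 90785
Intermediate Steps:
-306*g - 403 = -306*(-298) - 403 = 91188 - 403 = 90785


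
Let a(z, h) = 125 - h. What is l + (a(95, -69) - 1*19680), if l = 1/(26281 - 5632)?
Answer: -402366413/20649 ≈ -19486.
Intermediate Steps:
l = 1/20649 ≈ 4.8428e-5
l + (a(95, -69) - 1*19680) = 1/20649 + ((125 - 1*(-69)) - 1*19680) = 1/20649 + ((125 + 69) - 19680) = 1/20649 + (194 - 19680) = 1/20649 - 19486 = -402366413/20649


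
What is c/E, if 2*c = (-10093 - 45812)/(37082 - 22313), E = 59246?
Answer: -18635/583336116 ≈ -3.1946e-5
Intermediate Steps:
c = -18635/9846 (c = ((-10093 - 45812)/(37082 - 22313))/2 = (-55905/14769)/2 = (-55905*1/14769)/2 = (½)*(-18635/4923) = -18635/9846 ≈ -1.8926)
c/E = -18635/9846/59246 = -18635/9846*1/59246 = -18635/583336116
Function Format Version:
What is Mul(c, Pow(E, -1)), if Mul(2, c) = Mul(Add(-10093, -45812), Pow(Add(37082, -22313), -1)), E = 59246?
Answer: Rational(-18635, 583336116) ≈ -3.1946e-5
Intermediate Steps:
c = Rational(-18635, 9846) (c = Mul(Rational(1, 2), Mul(Add(-10093, -45812), Pow(Add(37082, -22313), -1))) = Mul(Rational(1, 2), Mul(-55905, Pow(14769, -1))) = Mul(Rational(1, 2), Mul(-55905, Rational(1, 14769))) = Mul(Rational(1, 2), Rational(-18635, 4923)) = Rational(-18635, 9846) ≈ -1.8926)
Mul(c, Pow(E, -1)) = Mul(Rational(-18635, 9846), Pow(59246, -1)) = Mul(Rational(-18635, 9846), Rational(1, 59246)) = Rational(-18635, 583336116)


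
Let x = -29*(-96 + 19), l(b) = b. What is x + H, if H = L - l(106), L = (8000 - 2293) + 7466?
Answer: 15300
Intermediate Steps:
L = 13173 (L = 5707 + 7466 = 13173)
x = 2233 (x = -29*(-77) = 2233)
H = 13067 (H = 13173 - 1*106 = 13173 - 106 = 13067)
x + H = 2233 + 13067 = 15300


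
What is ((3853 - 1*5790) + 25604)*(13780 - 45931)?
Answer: -760917717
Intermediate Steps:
((3853 - 1*5790) + 25604)*(13780 - 45931) = ((3853 - 5790) + 25604)*(-32151) = (-1937 + 25604)*(-32151) = 23667*(-32151) = -760917717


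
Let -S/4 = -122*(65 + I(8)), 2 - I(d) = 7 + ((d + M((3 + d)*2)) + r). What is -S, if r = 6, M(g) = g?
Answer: -11712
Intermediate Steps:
I(d) = -17 - 3*d (I(d) = 2 - (7 + ((d + (3 + d)*2) + 6)) = 2 - (7 + ((d + (6 + 2*d)) + 6)) = 2 - (7 + ((6 + 3*d) + 6)) = 2 - (7 + (12 + 3*d)) = 2 - (19 + 3*d) = 2 + (-19 - 3*d) = -17 - 3*d)
S = 11712 (S = -(-488)*(65 + (-17 - 3*8)) = -(-488)*(65 + (-17 - 24)) = -(-488)*(65 - 41) = -(-488)*24 = -4*(-2928) = 11712)
-S = -1*11712 = -11712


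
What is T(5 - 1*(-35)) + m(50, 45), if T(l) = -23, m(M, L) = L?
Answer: 22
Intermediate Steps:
T(5 - 1*(-35)) + m(50, 45) = -23 + 45 = 22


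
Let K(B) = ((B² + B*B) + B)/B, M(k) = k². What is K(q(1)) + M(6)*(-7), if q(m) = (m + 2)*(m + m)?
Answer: -239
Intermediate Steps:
q(m) = 2*m*(2 + m) (q(m) = (2 + m)*(2*m) = 2*m*(2 + m))
K(B) = (B + 2*B²)/B (K(B) = ((B² + B²) + B)/B = (2*B² + B)/B = (B + 2*B²)/B)
K(q(1)) + M(6)*(-7) = (1 + 2*(2*1*(2 + 1))) + 6²*(-7) = (1 + 2*(2*1*3)) + 36*(-7) = (1 + 2*6) - 252 = (1 + 12) - 252 = 13 - 252 = -239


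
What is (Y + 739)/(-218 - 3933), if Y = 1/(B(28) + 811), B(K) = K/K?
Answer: -600069/3370612 ≈ -0.17803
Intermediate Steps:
B(K) = 1
Y = 1/812 (Y = 1/(1 + 811) = 1/812 ≈ 0.0012315)
(Y + 739)/(-218 - 3933) = (1/812 + 739)/(-218 - 3933) = (600069/812)/(-4151) = (600069/812)*(-1/4151) = -600069/3370612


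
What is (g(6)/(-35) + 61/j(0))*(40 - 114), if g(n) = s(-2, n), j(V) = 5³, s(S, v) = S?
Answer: -35298/875 ≈ -40.341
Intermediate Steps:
j(V) = 125
g(n) = -2
(g(6)/(-35) + 61/j(0))*(40 - 114) = (-2/(-35) + 61/125)*(40 - 114) = (-2*(-1/35) + 61*(1/125))*(-74) = (2/35 + 61/125)*(-74) = (477/875)*(-74) = -35298/875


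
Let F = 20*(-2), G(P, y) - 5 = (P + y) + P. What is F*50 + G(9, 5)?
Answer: -1972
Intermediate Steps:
G(P, y) = 5 + y + 2*P (G(P, y) = 5 + ((P + y) + P) = 5 + (y + 2*P) = 5 + y + 2*P)
F = -40
F*50 + G(9, 5) = -40*50 + (5 + 5 + 2*9) = -2000 + (5 + 5 + 18) = -2000 + 28 = -1972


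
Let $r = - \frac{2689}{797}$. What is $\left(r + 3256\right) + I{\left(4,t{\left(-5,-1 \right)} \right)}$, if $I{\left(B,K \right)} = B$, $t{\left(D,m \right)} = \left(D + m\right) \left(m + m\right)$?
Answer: $\frac{2595531}{797} \approx 3256.6$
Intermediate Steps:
$t{\left(D,m \right)} = 2 m \left(D + m\right)$ ($t{\left(D,m \right)} = \left(D + m\right) 2 m = 2 m \left(D + m\right)$)
$r = - \frac{2689}{797}$ ($r = \left(-2689\right) \frac{1}{797} = - \frac{2689}{797} \approx -3.3739$)
$\left(r + 3256\right) + I{\left(4,t{\left(-5,-1 \right)} \right)} = \left(- \frac{2689}{797} + 3256\right) + 4 = \frac{2592343}{797} + 4 = \frac{2595531}{797}$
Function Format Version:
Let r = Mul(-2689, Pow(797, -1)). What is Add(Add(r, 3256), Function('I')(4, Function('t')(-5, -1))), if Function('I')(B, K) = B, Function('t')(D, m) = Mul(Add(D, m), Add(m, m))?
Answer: Rational(2595531, 797) ≈ 3256.6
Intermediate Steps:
Function('t')(D, m) = Mul(2, m, Add(D, m)) (Function('t')(D, m) = Mul(Add(D, m), Mul(2, m)) = Mul(2, m, Add(D, m)))
r = Rational(-2689, 797) (r = Mul(-2689, Rational(1, 797)) = Rational(-2689, 797) ≈ -3.3739)
Add(Add(r, 3256), Function('I')(4, Function('t')(-5, -1))) = Add(Add(Rational(-2689, 797), 3256), 4) = Add(Rational(2592343, 797), 4) = Rational(2595531, 797)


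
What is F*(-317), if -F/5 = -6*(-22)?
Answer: 209220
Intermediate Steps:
F = -660 (F = -(-30)*(-22) = -5*132 = -660)
F*(-317) = -660*(-317) = 209220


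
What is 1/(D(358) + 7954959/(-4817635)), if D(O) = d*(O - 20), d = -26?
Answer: -4817635/42345331339 ≈ -0.00011377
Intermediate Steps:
D(O) = 520 - 26*O (D(O) = -26*(O - 20) = -26*(-20 + O) = 520 - 26*O)
1/(D(358) + 7954959/(-4817635)) = 1/((520 - 26*358) + 7954959/(-4817635)) = 1/((520 - 9308) + 7954959*(-1/4817635)) = 1/(-8788 - 7954959/4817635) = 1/(-42345331339/4817635) = -4817635/42345331339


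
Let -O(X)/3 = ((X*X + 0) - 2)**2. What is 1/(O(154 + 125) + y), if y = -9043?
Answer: -1/18176738806 ≈ -5.5015e-11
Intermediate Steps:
O(X) = -3*(-2 + X**2)**2 (O(X) = -3*((X*X + 0) - 2)**2 = -3*((X**2 + 0) - 2)**2 = -3*(X**2 - 2)**2 = -3*(-2 + X**2)**2)
1/(O(154 + 125) + y) = 1/(-3*(-2 + (154 + 125)**2)**2 - 9043) = 1/(-3*(-2 + 279**2)**2 - 9043) = 1/(-3*(-2 + 77841)**2 - 9043) = 1/(-3*77839**2 - 9043) = 1/(-3*6058909921 - 9043) = 1/(-18176729763 - 9043) = 1/(-18176738806) = -1/18176738806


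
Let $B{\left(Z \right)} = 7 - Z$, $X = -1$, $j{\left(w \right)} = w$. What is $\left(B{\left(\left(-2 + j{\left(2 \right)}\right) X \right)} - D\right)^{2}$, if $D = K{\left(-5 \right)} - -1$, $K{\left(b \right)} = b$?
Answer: $121$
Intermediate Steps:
$D = -4$ ($D = -5 - -1 = -5 + 1 = -4$)
$\left(B{\left(\left(-2 + j{\left(2 \right)}\right) X \right)} - D\right)^{2} = \left(\left(7 - \left(-2 + 2\right) \left(-1\right)\right) - -4\right)^{2} = \left(\left(7 - 0 \left(-1\right)\right) + 4\right)^{2} = \left(\left(7 - 0\right) + 4\right)^{2} = \left(\left(7 + 0\right) + 4\right)^{2} = \left(7 + 4\right)^{2} = 11^{2} = 121$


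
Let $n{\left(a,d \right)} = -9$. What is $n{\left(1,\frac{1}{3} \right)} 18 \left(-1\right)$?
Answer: $162$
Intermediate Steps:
$n{\left(1,\frac{1}{3} \right)} 18 \left(-1\right) = - 9 \cdot 18 \left(-1\right) = \left(-9\right) \left(-18\right) = 162$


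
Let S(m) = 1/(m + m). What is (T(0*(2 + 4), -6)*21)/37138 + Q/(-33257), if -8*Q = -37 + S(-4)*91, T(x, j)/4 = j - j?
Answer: -387/2128448 ≈ -0.00018182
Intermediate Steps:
S(m) = 1/(2*m)
T(x, j) = 0 (T(x, j) = 4*(j - j) = 4*0 = 0)
Q = 387/64 (Q = -(-37 + ((½)/(-4))*91)/8 = -(-37 + ((½)*(-¼))*91)/8 = -(-37 - ⅛*91)/8 = -(-37 - 91/8)/8 = -⅛*(-387/8) = 387/64 ≈ 6.0469)
(T(0*(2 + 4), -6)*21)/37138 + Q/(-33257) = (0*21)/37138 + (387/64)/(-33257) = 0*(1/37138) + (387/64)*(-1/33257) = 0 - 387/2128448 = -387/2128448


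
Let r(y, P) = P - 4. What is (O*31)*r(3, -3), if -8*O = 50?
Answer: 5425/4 ≈ 1356.3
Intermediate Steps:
O = -25/4 (O = -1/8*50 = -25/4 ≈ -6.2500)
r(y, P) = -4 + P
(O*31)*r(3, -3) = (-25/4*31)*(-4 - 3) = -775/4*(-7) = 5425/4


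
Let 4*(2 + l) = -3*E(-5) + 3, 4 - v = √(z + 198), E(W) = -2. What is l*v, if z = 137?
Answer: 1 - √335/4 ≈ -3.5758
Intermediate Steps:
v = 4 - √335 (v = 4 - √(137 + 198) = 4 - √335 ≈ -14.303)
l = ¼ (l = -2 + (-3*(-2) + 3)/4 = -2 + (6 + 3)/4 = -2 + (¼)*9 = -2 + 9/4 = ¼ ≈ 0.25000)
l*v = (4 - √335)/4 = 1 - √335/4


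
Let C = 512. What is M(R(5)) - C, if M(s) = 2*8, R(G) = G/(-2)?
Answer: -496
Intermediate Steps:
R(G) = -G/2 (R(G) = G*(-½) = -G/2)
M(s) = 16
M(R(5)) - C = 16 - 1*512 = 16 - 512 = -496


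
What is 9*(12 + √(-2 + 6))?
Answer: 126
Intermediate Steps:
9*(12 + √(-2 + 6)) = 9*(12 + √4) = 9*(12 + 2) = 9*14 = 126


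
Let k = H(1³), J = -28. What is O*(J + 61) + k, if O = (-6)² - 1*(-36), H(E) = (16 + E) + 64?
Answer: 2457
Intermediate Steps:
H(E) = 80 + E
k = 81 (k = 80 + 1³ = 80 + 1 = 81)
O = 72 (O = 36 + 36 = 72)
O*(J + 61) + k = 72*(-28 + 61) + 81 = 72*33 + 81 = 2376 + 81 = 2457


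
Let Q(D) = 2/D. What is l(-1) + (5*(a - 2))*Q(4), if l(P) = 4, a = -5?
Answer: -27/2 ≈ -13.500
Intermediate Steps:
l(-1) + (5*(a - 2))*Q(4) = 4 + (5*(-5 - 2))*(2/4) = 4 + (5*(-7))*(2*(¼)) = 4 - 35*½ = 4 - 35/2 = -27/2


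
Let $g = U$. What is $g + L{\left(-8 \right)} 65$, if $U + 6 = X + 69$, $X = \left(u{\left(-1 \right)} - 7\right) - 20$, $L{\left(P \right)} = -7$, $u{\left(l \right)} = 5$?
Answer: $-414$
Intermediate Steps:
$X = -22$ ($X = \left(5 - 7\right) - 20 = -2 - 20 = -22$)
$U = 41$ ($U = -6 + \left(-22 + 69\right) = -6 + 47 = 41$)
$g = 41$
$g + L{\left(-8 \right)} 65 = 41 - 455 = -414$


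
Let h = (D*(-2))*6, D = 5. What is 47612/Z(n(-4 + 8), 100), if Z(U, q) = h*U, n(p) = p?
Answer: -11903/60 ≈ -198.38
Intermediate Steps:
h = -60 (h = (5*(-2))*6 = -10*6 = -60)
Z(U, q) = -60*U
47612/Z(n(-4 + 8), 100) = 47612/((-60*(-4 + 8))) = 47612/((-60*4)) = 47612/(-240) = 47612*(-1/240) = -11903/60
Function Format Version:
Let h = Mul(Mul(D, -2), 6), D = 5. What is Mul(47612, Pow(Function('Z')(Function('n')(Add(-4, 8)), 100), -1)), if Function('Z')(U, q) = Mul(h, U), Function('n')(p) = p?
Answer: Rational(-11903, 60) ≈ -198.38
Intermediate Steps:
h = -60 (h = Mul(Mul(5, -2), 6) = Mul(-10, 6) = -60)
Function('Z')(U, q) = Mul(-60, U)
Mul(47612, Pow(Function('Z')(Function('n')(Add(-4, 8)), 100), -1)) = Mul(47612, Pow(Mul(-60, Add(-4, 8)), -1)) = Mul(47612, Pow(Mul(-60, 4), -1)) = Mul(47612, Pow(-240, -1)) = Mul(47612, Rational(-1, 240)) = Rational(-11903, 60)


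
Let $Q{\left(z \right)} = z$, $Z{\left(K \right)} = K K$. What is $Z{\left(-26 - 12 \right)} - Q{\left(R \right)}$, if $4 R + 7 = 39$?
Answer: $1436$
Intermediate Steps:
$Z{\left(K \right)} = K^{2}$
$R = 8$ ($R = - \frac{7}{4} + \frac{1}{4} \cdot 39 = - \frac{7}{4} + \frac{39}{4} = 8$)
$Z{\left(-26 - 12 \right)} - Q{\left(R \right)} = \left(-26 - 12\right)^{2} - 8 = \left(-38\right)^{2} - 8 = 1444 - 8 = 1436$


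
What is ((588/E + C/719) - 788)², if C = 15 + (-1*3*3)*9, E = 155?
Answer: 7639829463829924/12419988025 ≈ 6.1512e+5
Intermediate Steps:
C = -66 (C = 15 - 3*3*9 = 15 - 9*9 = 15 - 81 = -66)
((588/E + C/719) - 788)² = ((588/155 - 66/719) - 788)² = (412542/111445 - 788)² = (-87406118/111445)² = 7639829463829924/12419988025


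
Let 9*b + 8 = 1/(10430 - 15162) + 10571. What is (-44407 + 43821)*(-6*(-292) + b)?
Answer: -36507299263/21294 ≈ -1.7144e+6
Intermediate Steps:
b = 49984115/42588 (b = -8/9 + (1/(10430 - 15162) + 10571)/9 = -8/9 + (1/(-4732) + 10571)/9 = -8/9 + (-1/4732 + 10571)/9 = -8/9 + (⅑)*(50021971/4732) = -8/9 + 50021971/42588 = 49984115/42588 ≈ 1173.7)
(-44407 + 43821)*(-6*(-292) + b) = (-44407 + 43821)*(-6*(-292) + 49984115/42588) = -586*(1752 + 49984115/42588) = -586*124598291/42588 = -36507299263/21294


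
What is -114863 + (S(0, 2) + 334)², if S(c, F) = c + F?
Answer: -1967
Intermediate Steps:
S(c, F) = F + c
-114863 + (S(0, 2) + 334)² = -114863 + ((2 + 0) + 334)² = -114863 + (2 + 334)² = -114863 + 336² = -114863 + 112896 = -1967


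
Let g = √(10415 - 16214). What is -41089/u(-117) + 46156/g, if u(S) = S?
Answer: 41089/117 - 46156*I*√5799/5799 ≈ 351.19 - 606.11*I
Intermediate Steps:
g = I*√5799 (g = √(-5799) = I*√5799 ≈ 76.151*I)
-41089/u(-117) + 46156/g = -41089/(-117) + 46156/((I*√5799)) = -41089*(-1/117) + 46156*(-I*√5799/5799) = 41089/117 - 46156*I*√5799/5799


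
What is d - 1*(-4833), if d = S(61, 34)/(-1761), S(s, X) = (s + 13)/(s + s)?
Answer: 519165656/107421 ≈ 4833.0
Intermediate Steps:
S(s, X) = (13 + s)/(2*s) (S(s, X) = (13 + s)/((2*s)) = (13 + s)*(1/(2*s)) = (13 + s)/(2*s))
d = -37/107421 (d = ((1/2)*(13 + 61)/61)/(-1761) = ((1/2)*(1/61)*74)*(-1/1761) = (37/61)*(-1/1761) = -37/107421 ≈ -0.00034444)
d - 1*(-4833) = -37/107421 - 1*(-4833) = -37/107421 + 4833 = 519165656/107421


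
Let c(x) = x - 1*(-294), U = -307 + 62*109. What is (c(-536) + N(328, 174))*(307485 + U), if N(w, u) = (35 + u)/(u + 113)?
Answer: -3105499760/41 ≈ -7.5744e+7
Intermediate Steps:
U = 6451 (U = -307 + 6758 = 6451)
N(w, u) = (35 + u)/(113 + u)
c(x) = 294 + x (c(x) = x + 294 = 294 + x)
(c(-536) + N(328, 174))*(307485 + U) = ((294 - 536) + (35 + 174)/(113 + 174))*(307485 + 6451) = (-242 + 209/287)*313936 = -69245/287*313936 = -3105499760/41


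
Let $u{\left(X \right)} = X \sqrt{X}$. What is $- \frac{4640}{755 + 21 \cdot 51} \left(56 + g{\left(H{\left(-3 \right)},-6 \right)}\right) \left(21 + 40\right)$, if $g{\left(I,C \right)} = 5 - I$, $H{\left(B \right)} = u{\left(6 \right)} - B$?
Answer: $- \frac{8208160}{913} + \frac{849120 \sqrt{6}}{913} \approx -6712.2$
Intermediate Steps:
$u{\left(X \right)} = X^{\frac{3}{2}}$
$H{\left(B \right)} = - B + 6 \sqrt{6}$ ($H{\left(B \right)} = 6^{\frac{3}{2}} - B = 6 \sqrt{6} - B = - B + 6 \sqrt{6}$)
$- \frac{4640}{755 + 21 \cdot 51} \left(56 + g{\left(H{\left(-3 \right)},-6 \right)}\right) \left(21 + 40\right) = - \frac{4640}{755 + 21 \cdot 51} \left(56 - \left(-5 + 3 + 6 \sqrt{6}\right)\right) \left(21 + 40\right) = - \frac{4640}{755 + 1071} \left(56 + \left(5 - \left(3 + 6 \sqrt{6}\right)\right)\right) 61 = - \frac{4640}{1826} \left(56 + \left(5 - \left(3 + 6 \sqrt{6}\right)\right)\right) 61 = \left(-4640\right) \frac{1}{1826} \left(56 + \left(2 - 6 \sqrt{6}\right)\right) 61 = - \frac{2320 \left(58 - 6 \sqrt{6}\right) 61}{913} = - \frac{2320 \left(3538 - 366 \sqrt{6}\right)}{913} = - \frac{8208160}{913} + \frac{849120 \sqrt{6}}{913}$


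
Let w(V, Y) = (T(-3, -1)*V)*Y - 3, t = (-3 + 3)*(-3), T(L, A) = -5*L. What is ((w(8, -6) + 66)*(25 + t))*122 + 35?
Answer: -2003815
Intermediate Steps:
t = 0 (t = 0*(-3) = 0)
w(V, Y) = -3 + 15*V*Y (w(V, Y) = ((-5*(-3))*V)*Y - 3 = (15*V)*Y - 3 = 15*V*Y - 3 = -3 + 15*V*Y)
((w(8, -6) + 66)*(25 + t))*122 + 35 = (((-3 + 15*8*(-6)) + 66)*(25 + 0))*122 + 35 = (((-3 - 720) + 66)*25)*122 + 35 = ((-723 + 66)*25)*122 + 35 = -657*25*122 + 35 = -16425*122 + 35 = -2003850 + 35 = -2003815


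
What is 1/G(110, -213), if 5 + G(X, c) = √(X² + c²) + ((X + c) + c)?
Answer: -321/45572 - √57469/45572 ≈ -0.012304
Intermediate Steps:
G(X, c) = -5 + X + √(X² + c²) + 2*c (G(X, c) = -5 + (√(X² + c²) + ((X + c) + c)) = -5 + (√(X² + c²) + (X + 2*c)) = -5 + (X + √(X² + c²) + 2*c) = -5 + X + √(X² + c²) + 2*c)
1/G(110, -213) = 1/(-5 + 110 + √(110² + (-213)²) + 2*(-213)) = 1/(-5 + 110 + √(12100 + 45369) - 426) = 1/(-5 + 110 + √57469 - 426) = 1/(-321 + √57469)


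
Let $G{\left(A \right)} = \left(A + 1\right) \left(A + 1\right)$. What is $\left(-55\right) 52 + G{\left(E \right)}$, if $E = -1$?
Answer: $-2860$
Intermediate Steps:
$G{\left(A \right)} = \left(1 + A\right)^{2}$ ($G{\left(A \right)} = \left(1 + A\right) \left(1 + A\right) = \left(1 + A\right)^{2}$)
$\left(-55\right) 52 + G{\left(E \right)} = \left(-55\right) 52 + \left(1 - 1\right)^{2} = -2860 + 0^{2} = -2860 + 0 = -2860$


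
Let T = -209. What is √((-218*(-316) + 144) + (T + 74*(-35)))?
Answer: √66233 ≈ 257.36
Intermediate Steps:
√((-218*(-316) + 144) + (T + 74*(-35))) = √((-218*(-316) + 144) + (-209 + 74*(-35))) = √((68888 + 144) + (-209 - 2590)) = √(69032 - 2799) = √66233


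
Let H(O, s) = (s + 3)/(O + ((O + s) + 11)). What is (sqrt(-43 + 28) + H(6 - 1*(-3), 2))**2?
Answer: -14390/961 + 10*I*sqrt(15)/31 ≈ -14.974 + 1.2493*I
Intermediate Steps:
H(O, s) = (3 + s)/(11 + s + 2*O) (H(O, s) = (3 + s)/(O + (11 + O + s)) = (3 + s)/(11 + s + 2*O))
(sqrt(-43 + 28) + H(6 - 1*(-3), 2))**2 = (sqrt(-43 + 28) + (3 + 2)/(11 + 2 + 2*(6 - 1*(-3))))**2 = (sqrt(-15) + 5/(11 + 2 + 2*(6 + 3)))**2 = (I*sqrt(15) + 5/(11 + 2 + 2*9))**2 = (I*sqrt(15) + 5/(11 + 2 + 18))**2 = (I*sqrt(15) + 5/31)**2 = (5/31 + I*sqrt(15))**2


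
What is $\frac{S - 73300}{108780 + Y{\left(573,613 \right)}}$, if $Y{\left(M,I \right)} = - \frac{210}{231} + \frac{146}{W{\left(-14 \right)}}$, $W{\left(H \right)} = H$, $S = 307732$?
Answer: $\frac{6017088}{2791729} \approx 2.1553$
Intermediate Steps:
$Y{\left(M,I \right)} = - \frac{873}{77}$ ($Y{\left(M,I \right)} = - \frac{210}{231} + \frac{146}{-14} = \left(-210\right) \frac{1}{231} + 146 \left(- \frac{1}{14}\right) = - \frac{10}{11} - \frac{73}{7} = - \frac{873}{77}$)
$\frac{S - 73300}{108780 + Y{\left(573,613 \right)}} = \frac{307732 - 73300}{108780 - \frac{873}{77}} = \frac{234432}{\frac{8375187}{77}} = 234432 \cdot \frac{77}{8375187} = \frac{6017088}{2791729}$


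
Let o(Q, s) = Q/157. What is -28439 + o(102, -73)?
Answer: -4464821/157 ≈ -28438.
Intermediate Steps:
o(Q, s) = Q/157 (o(Q, s) = Q*(1/157) = Q/157)
-28439 + o(102, -73) = -28439 + (1/157)*102 = -28439 + 102/157 = -4464821/157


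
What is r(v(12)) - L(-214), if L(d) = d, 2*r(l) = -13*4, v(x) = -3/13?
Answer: 188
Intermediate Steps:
v(x) = -3/13 (v(x) = -3*1/13 = -3/13)
r(l) = -26 (r(l) = (-13*4)/2 = (½)*(-52) = -26)
r(v(12)) - L(-214) = -26 - 1*(-214) = -26 + 214 = 188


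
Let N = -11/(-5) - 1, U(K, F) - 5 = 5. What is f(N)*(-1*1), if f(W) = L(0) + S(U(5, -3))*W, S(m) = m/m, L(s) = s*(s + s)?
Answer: -6/5 ≈ -1.2000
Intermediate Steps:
U(K, F) = 10 (U(K, F) = 5 + 5 = 10)
L(s) = 2*s**2 (L(s) = s*(2*s) = 2*s**2)
S(m) = 1
N = 6/5 (N = -11*(-1/5) - 1 = 11/5 - 1 = 6/5 ≈ 1.2000)
f(W) = W (f(W) = 2*0**2 + 1*W = 2*0 + W = 0 + W = W)
f(N)*(-1*1) = 6*(-1*1)/5 = (6/5)*(-1) = -6/5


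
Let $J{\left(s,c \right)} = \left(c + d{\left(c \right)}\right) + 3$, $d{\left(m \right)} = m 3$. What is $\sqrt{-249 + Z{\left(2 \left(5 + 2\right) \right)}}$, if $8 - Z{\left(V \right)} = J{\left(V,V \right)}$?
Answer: $10 i \sqrt{3} \approx 17.32 i$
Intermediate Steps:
$d{\left(m \right)} = 3 m$
$J{\left(s,c \right)} = 3 + 4 c$ ($J{\left(s,c \right)} = \left(c + 3 c\right) + 3 = 4 c + 3 = 3 + 4 c$)
$Z{\left(V \right)} = 5 - 4 V$ ($Z{\left(V \right)} = 8 - \left(3 + 4 V\right) = 5 - 4 V$)
$\sqrt{-249 + Z{\left(2 \left(5 + 2\right) \right)}} = \sqrt{-249 + \left(5 - 4 \cdot 2 \left(5 + 2\right)\right)} = \sqrt{-249 + \left(5 - 4 \cdot 2 \cdot 7\right)} = \sqrt{-249 + \left(5 - 56\right)} = \sqrt{-249 - 51} = \sqrt{-300} = 10 i \sqrt{3}$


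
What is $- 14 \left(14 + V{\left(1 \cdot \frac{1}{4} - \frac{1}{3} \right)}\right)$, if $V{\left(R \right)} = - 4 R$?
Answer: $- \frac{602}{3} \approx -200.67$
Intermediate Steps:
$- 14 \left(14 + V{\left(1 \cdot \frac{1}{4} - \frac{1}{3} \right)}\right) = - 14 \left(14 - 4 \left(1 \cdot \frac{1}{4} - \frac{1}{3}\right)\right) = - 14 \left(14 - 4 \left(\frac{1}{4} - \frac{1}{3}\right)\right) = - 14 \left(14 - - \frac{1}{3}\right) = - 14 \left(14 + \frac{1}{3}\right) = \left(-14\right) \frac{43}{3} = - \frac{602}{3}$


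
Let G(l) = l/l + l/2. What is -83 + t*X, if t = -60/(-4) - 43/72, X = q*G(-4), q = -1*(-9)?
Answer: -1701/8 ≈ -212.63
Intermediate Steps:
q = 9
G(l) = 1 + l/2 (G(l) = 1 + l*(1/2) = 1 + l/2)
X = -9 (X = 9*(1 + (1/2)*(-4)) = 9*(1 - 2) = 9*(-1) = -9)
t = 1037/72 (t = -60*(-1/4) - 43*1/72 = 15 - 43/72 = 1037/72 ≈ 14.403)
-83 + t*X = -83 + (1037/72)*(-9) = -83 - 1037/8 = -1701/8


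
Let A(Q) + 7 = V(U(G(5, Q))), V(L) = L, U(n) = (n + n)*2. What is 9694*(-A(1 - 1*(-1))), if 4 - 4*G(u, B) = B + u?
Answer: 96940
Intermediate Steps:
G(u, B) = 1 - B/4 - u/4 (G(u, B) = 1 - (B + u)/4 = 1 + (-B/4 - u/4) = 1 - B/4 - u/4)
U(n) = 4*n (U(n) = (2*n)*2 = 4*n)
A(Q) = -8 - Q (A(Q) = -7 + 4*(1 - Q/4 - 1/4*5) = -7 + 4*(1 - Q/4 - 5/4) = -7 + 4*(-1/4 - Q/4) = -7 + (-1 - Q) = -8 - Q)
9694*(-A(1 - 1*(-1))) = 9694*(-(-8 - (1 - 1*(-1)))) = 9694*(-(-8 - (1 + 1))) = 9694*(-(-8 - 1*2)) = 9694*(-(-8 - 2)) = 9694*(-1*(-10)) = 9694*10 = 96940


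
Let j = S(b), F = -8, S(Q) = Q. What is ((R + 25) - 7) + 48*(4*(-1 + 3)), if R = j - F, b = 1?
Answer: 411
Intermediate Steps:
j = 1
R = 9 (R = 1 - 1*(-8) = 1 + 8 = 9)
((R + 25) - 7) + 48*(4*(-1 + 3)) = ((9 + 25) - 7) + 48*(4*(-1 + 3)) = (34 - 7) + 48*(4*2) = 27 + 48*8 = 27 + 384 = 411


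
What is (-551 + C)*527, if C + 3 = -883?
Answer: -757299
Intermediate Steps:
C = -886 (C = -3 - 883 = -886)
(-551 + C)*527 = (-551 - 886)*527 = -1437*527 = -757299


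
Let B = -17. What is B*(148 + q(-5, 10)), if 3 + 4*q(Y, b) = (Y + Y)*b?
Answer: -8313/4 ≈ -2078.3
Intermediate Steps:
q(Y, b) = -3/4 + Y*b/2 (q(Y, b) = -3/4 + ((Y + Y)*b)/4 = -3/4 + ((2*Y)*b)/4 = -3/4 + (2*Y*b)/4 = -3/4 + Y*b/2)
B*(148 + q(-5, 10)) = -17*(148 + (-3/4 + (1/2)*(-5)*10)) = -17*(148 + (-3/4 - 25)) = -17*(148 - 103/4) = -17*489/4 = -8313/4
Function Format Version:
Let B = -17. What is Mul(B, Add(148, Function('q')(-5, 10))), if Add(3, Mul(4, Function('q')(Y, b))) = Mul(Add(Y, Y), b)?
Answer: Rational(-8313, 4) ≈ -2078.3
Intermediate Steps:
Function('q')(Y, b) = Add(Rational(-3, 4), Mul(Rational(1, 2), Y, b)) (Function('q')(Y, b) = Add(Rational(-3, 4), Mul(Rational(1, 4), Mul(Add(Y, Y), b))) = Add(Rational(-3, 4), Mul(Rational(1, 4), Mul(Mul(2, Y), b))) = Add(Rational(-3, 4), Mul(Rational(1, 4), Mul(2, Y, b))) = Add(Rational(-3, 4), Mul(Rational(1, 2), Y, b)))
Mul(B, Add(148, Function('q')(-5, 10))) = Mul(-17, Add(148, Add(Rational(-3, 4), Mul(Rational(1, 2), -5, 10)))) = Mul(-17, Add(148, Add(Rational(-3, 4), -25))) = Mul(-17, Add(148, Rational(-103, 4))) = Mul(-17, Rational(489, 4)) = Rational(-8313, 4)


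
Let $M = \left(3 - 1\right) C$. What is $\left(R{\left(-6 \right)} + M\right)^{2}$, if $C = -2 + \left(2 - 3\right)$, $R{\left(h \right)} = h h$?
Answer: $900$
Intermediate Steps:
$R{\left(h \right)} = h^{2}$
$C = -3$ ($C = -2 + \left(2 - 3\right) = -2 - 1 = -3$)
$M = -6$ ($M = \left(3 - 1\right) \left(-3\right) = 2 \left(-3\right) = -6$)
$\left(R{\left(-6 \right)} + M\right)^{2} = \left(\left(-6\right)^{2} - 6\right)^{2} = \left(36 - 6\right)^{2} = 30^{2} = 900$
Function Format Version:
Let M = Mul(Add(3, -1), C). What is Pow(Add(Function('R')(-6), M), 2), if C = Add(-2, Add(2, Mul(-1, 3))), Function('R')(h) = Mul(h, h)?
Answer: 900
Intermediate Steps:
Function('R')(h) = Pow(h, 2)
C = -3 (C = Add(-2, Add(2, -3)) = Add(-2, -1) = -3)
M = -6 (M = Mul(Add(3, -1), -3) = Mul(2, -3) = -6)
Pow(Add(Function('R')(-6), M), 2) = Pow(Add(Pow(-6, 2), -6), 2) = Pow(Add(36, -6), 2) = Pow(30, 2) = 900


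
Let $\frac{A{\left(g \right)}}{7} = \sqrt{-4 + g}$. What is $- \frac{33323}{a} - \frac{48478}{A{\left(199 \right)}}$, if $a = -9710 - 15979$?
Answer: $\frac{33323}{25689} - \frac{48478 \sqrt{195}}{1365} \approx -494.64$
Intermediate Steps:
$a = -25689$
$A{\left(g \right)} = 7 \sqrt{-4 + g}$
$- \frac{33323}{a} - \frac{48478}{A{\left(199 \right)}} = - \frac{33323}{-25689} - \frac{48478}{7 \sqrt{-4 + 199}} = \left(-33323\right) \left(- \frac{1}{25689}\right) - \frac{48478}{7 \sqrt{195}} = \frac{33323}{25689} - 48478 \frac{\sqrt{195}}{1365} = \frac{33323}{25689} - \frac{48478 \sqrt{195}}{1365}$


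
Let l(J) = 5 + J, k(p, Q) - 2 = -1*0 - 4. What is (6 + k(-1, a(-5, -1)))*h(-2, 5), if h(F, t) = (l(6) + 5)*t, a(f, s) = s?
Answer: 320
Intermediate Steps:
k(p, Q) = -2 (k(p, Q) = 2 + (-1*0 - 4) = 2 + (0 - 4) = 2 - 4 = -2)
h(F, t) = 16*t (h(F, t) = ((5 + 6) + 5)*t = (11 + 5)*t = 16*t)
(6 + k(-1, a(-5, -1)))*h(-2, 5) = (6 - 2)*(16*5) = 4*80 = 320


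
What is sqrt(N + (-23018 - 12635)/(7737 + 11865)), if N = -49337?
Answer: I*sqrt(1934279054)/198 ≈ 222.12*I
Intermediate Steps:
sqrt(N + (-23018 - 12635)/(7737 + 11865)) = sqrt(-49337 + (-23018 - 12635)/(7737 + 11865)) = sqrt(-49337 - 35653/19602) = sqrt(-967139527/19602) = I*sqrt(1934279054)/198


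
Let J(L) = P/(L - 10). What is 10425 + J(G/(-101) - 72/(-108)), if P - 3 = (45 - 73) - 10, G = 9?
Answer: 5954796/571 ≈ 10429.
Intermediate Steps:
P = -35 (P = 3 + ((45 - 73) - 10) = 3 + (-28 - 10) = 3 - 38 = -35)
J(L) = -35/(-10 + L) (J(L) = -35/(L - 10) = -35/(-10 + L))
10425 + J(G/(-101) - 72/(-108)) = 10425 - 35/(-10 + (9/(-101) - 72/(-108))) = 10425 - 35/(-10 + (9*(-1/101) - 72*(-1/108))) = 10425 - 35/(-10 + (-9/101 + ⅔)) = 10425 - 35/(-10 + 175/303) = 10425 - 35/(-2855/303) = 10425 - 35*(-303/2855) = 10425 + 2121/571 = 5954796/571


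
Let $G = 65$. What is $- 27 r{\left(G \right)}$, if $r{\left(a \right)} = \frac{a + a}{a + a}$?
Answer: $-27$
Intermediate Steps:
$r{\left(a \right)} = 1$ ($r{\left(a \right)} = \frac{2 a}{2 a} = 2 a \frac{1}{2 a} = 1$)
$- 27 r{\left(G \right)} = \left(-27\right) 1 = -27$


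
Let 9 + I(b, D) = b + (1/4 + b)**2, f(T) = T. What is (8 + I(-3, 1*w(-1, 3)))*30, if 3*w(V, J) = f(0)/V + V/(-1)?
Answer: 855/8 ≈ 106.88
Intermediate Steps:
w(V, J) = -V/3 (w(V, J) = (0/V + V/(-1))/3 = (0 + V*(-1))/3 = (0 - V)/3 = (-V)/3 = -V/3)
I(b, D) = -9 + b + (1/4 + b)**2 (I(b, D) = -9 + (b + (1/4 + b)**2) = -9 + b + (1/4 + b)**2)
(8 + I(-3, 1*w(-1, 3)))*30 = (8 + (-143/16 + (-3)**2 + (3/2)*(-3)))*30 = (8 + (-143/16 + 9 - 9/2))*30 = (8 - 71/16)*30 = (57/16)*30 = 855/8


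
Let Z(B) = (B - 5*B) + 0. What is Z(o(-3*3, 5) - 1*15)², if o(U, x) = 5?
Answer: 1600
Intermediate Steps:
Z(B) = -4*B (Z(B) = -4*B + 0 = -4*B)
Z(o(-3*3, 5) - 1*15)² = (-4*(5 - 1*15))² = (-4*(5 - 15))² = (-4*(-10))² = 40² = 1600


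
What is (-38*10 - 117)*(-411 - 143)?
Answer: 275338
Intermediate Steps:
(-38*10 - 117)*(-411 - 143) = (-380 - 117)*(-554) = -497*(-554) = 275338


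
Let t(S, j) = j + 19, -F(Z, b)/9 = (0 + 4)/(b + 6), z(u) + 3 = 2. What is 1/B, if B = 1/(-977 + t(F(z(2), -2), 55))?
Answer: -903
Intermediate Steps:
z(u) = -1 (z(u) = -3 + 2 = -1)
F(Z, b) = -36/(6 + b) (F(Z, b) = -9*(0 + 4)/(b + 6) = -36/(6 + b))
t(S, j) = 19 + j
B = -1/903 (B = 1/(-977 + (19 + 55)) = 1/(-977 + 74) = 1/(-903) = -1/903 ≈ -0.0011074)
1/B = 1/(-1/903) = -903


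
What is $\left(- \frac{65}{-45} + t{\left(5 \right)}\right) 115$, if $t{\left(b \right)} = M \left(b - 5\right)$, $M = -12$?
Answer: $\frac{1495}{9} \approx 166.11$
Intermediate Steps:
$t{\left(b \right)} = 60 - 12 b$ ($t{\left(b \right)} = - 12 \left(b - 5\right) = - 12 \left(-5 + b\right) = 60 - 12 b$)
$\left(- \frac{65}{-45} + t{\left(5 \right)}\right) 115 = \left(- \frac{65}{-45} + \left(60 - 60\right)\right) 115 = \left(\left(-65\right) \left(- \frac{1}{45}\right) + \left(60 - 60\right)\right) 115 = \left(\frac{13}{9} + 0\right) 115 = \frac{13}{9} \cdot 115 = \frac{1495}{9}$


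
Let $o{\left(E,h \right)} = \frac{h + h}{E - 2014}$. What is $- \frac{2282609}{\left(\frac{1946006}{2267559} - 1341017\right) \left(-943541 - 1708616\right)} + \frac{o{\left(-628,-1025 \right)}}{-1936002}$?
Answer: $- \frac{21503665837127100181427}{20625308351994222015244098618} \approx -1.0426 \cdot 10^{-6}$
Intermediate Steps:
$o{\left(E,h \right)} = \frac{2 h}{-2014 + E}$
$- \frac{2282609}{\left(\frac{1946006}{2267559} - 1341017\right) \left(-943541 - 1708616\right)} + \frac{o{\left(-628,-1025 \right)}}{-1936002} = - \frac{2282609}{\left(\frac{1946006}{2267559} - 1341017\right) \left(-943541 - 1708616\right)} + \frac{2 \left(-1025\right) \frac{1}{-2014 - 628}}{-1936002} = - \frac{2282609}{\left(1946006 \cdot \frac{1}{2267559} - 1341017\right) \left(-2652157\right)} + 2 \left(-1025\right) \frac{1}{-2642} \left(- \frac{1}{1936002}\right) = - \frac{2282609}{\left(\frac{1946006}{2267559} - 1341017\right) \left(-2652157\right)} + 2 \left(-1025\right) \left(- \frac{1}{2642}\right) \left(- \frac{1}{1936002}\right) = - \frac{2282609}{\left(- \frac{3040833221497}{2267559}\right) \left(-2652157\right)} + \frac{1025}{1321} \left(- \frac{1}{1936002}\right) = - \frac{2282609}{\frac{8064767114225819029}{2267559}} - \frac{1025}{2557458642} = \left(-2282609\right) \frac{2267559}{8064767114225819029} - \frac{1025}{2557458642} = - \frac{5175950581431}{8064767114225819029} - \frac{1025}{2557458642} = - \frac{21503665837127100181427}{20625308351994222015244098618}$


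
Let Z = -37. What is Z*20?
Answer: -740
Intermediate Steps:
Z*20 = -37*20 = -740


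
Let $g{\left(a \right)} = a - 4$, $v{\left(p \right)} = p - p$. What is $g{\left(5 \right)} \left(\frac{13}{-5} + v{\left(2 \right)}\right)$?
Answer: $- \frac{13}{5} \approx -2.6$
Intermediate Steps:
$v{\left(p \right)} = 0$
$g{\left(a \right)} = -4 + a$ ($g{\left(a \right)} = a - 4 = -4 + a$)
$g{\left(5 \right)} \left(\frac{13}{-5} + v{\left(2 \right)}\right) = \left(-4 + 5\right) \left(\frac{13}{-5} + 0\right) = 1 \left(13 \left(- \frac{1}{5}\right) + 0\right) = 1 \left(- \frac{13}{5} + 0\right) = 1 \left(- \frac{13}{5}\right) = - \frac{13}{5}$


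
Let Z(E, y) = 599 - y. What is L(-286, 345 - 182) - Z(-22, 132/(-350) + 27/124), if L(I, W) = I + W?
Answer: -15670859/21700 ≈ -722.16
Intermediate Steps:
L(-286, 345 - 182) - Z(-22, 132/(-350) + 27/124) = (-286 + (345 - 182)) - (599 - (132/(-350) + 27/124)) = (-286 + 163) - (599 - (132*(-1/350) + 27*(1/124))) = -123 - (599 - (-66/175 + 27/124)) = -123 - (599 - 1*(-3459/21700)) = -123 - (599 + 3459/21700) = -123 - 1*13001759/21700 = -123 - 13001759/21700 = -15670859/21700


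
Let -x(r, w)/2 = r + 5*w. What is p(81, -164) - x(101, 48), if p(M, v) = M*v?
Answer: -12602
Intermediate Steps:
x(r, w) = -10*w - 2*r (x(r, w) = -2*(r + 5*w) = -10*w - 2*r)
p(81, -164) - x(101, 48) = 81*(-164) - (-10*48 - 2*101) = -13284 - (-480 - 202) = -13284 - 1*(-682) = -13284 + 682 = -12602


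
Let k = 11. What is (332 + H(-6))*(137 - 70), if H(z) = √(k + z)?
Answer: 22244 + 67*√5 ≈ 22394.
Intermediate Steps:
H(z) = √(11 + z)
(332 + H(-6))*(137 - 70) = (332 + √(11 - 6))*(137 - 70) = (332 + √5)*67 = 22244 + 67*√5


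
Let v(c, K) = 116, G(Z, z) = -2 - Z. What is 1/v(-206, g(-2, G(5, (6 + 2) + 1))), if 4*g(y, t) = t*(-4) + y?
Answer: 1/116 ≈ 0.0086207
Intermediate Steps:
g(y, t) = -t + y/4 (g(y, t) = (t*(-4) + y)/4 = (-4*t + y)/4 = (y - 4*t)/4 = -t + y/4)
1/v(-206, g(-2, G(5, (6 + 2) + 1))) = 1/116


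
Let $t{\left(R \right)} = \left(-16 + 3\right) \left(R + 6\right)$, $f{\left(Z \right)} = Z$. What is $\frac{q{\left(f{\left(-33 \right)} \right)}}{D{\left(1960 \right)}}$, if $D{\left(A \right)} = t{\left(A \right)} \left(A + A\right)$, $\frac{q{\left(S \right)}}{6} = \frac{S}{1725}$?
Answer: $\frac{33}{28803866000} \approx 1.1457 \cdot 10^{-9}$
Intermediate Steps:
$q{\left(S \right)} = \frac{2 S}{575}$ ($q{\left(S \right)} = 6 \frac{S}{1725} = \frac{2 S}{575}$)
$t{\left(R \right)} = -78 - 13 R$ ($t{\left(R \right)} = - 13 \left(6 + R\right) = -78 - 13 R$)
$D{\left(A \right)} = 2 A \left(-78 - 13 A\right)$ ($D{\left(A \right)} = \left(-78 - 13 A\right) \left(A + A\right) = \left(-78 - 13 A\right) 2 A = 2 A \left(-78 - 13 A\right)$)
$\frac{q{\left(f{\left(-33 \right)} \right)}}{D{\left(1960 \right)}} = \frac{\frac{2}{575} \left(-33\right)}{\left(-26\right) 1960 \left(6 + 1960\right)} = - \frac{66}{575 \left(\left(-26\right) 1960 \cdot 1966\right)} = - \frac{66}{575 \left(-100187360\right)} = \left(- \frac{66}{575}\right) \left(- \frac{1}{100187360}\right) = \frac{33}{28803866000}$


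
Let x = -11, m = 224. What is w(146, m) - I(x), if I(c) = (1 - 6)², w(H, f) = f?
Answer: 199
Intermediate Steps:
I(c) = 25 (I(c) = (-5)² = 25)
w(146, m) - I(x) = 224 - 1*25 = 224 - 25 = 199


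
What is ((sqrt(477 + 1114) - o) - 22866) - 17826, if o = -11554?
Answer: -29138 + sqrt(1591) ≈ -29098.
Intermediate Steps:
((sqrt(477 + 1114) - o) - 22866) - 17826 = ((sqrt(477 + 1114) - 1*(-11554)) - 22866) - 17826 = ((sqrt(1591) + 11554) - 22866) - 17826 = ((11554 + sqrt(1591)) - 22866) - 17826 = (-11312 + sqrt(1591)) - 17826 = -29138 + sqrt(1591)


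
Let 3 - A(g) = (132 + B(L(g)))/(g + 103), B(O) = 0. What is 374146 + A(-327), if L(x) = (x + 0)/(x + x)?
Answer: 20952377/56 ≈ 3.7415e+5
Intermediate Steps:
L(x) = ½ (L(x) = x/((2*x)) = x*(1/(2*x)) = ½)
A(g) = 3 - 132/(103 + g) (A(g) = 3 - (132 + 0)/(g + 103) = 3 - 132/(103 + g))
374146 + A(-327) = 374146 + 3*(59 - 327)/(103 - 327) = 374146 + 3*(-268)/(-224) = 374146 + 3*(-1/224)*(-268) = 374146 + 201/56 = 20952377/56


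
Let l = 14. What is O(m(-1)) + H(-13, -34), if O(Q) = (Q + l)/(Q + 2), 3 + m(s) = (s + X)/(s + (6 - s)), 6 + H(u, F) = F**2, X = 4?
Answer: 1127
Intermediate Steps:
H(u, F) = -6 + F**2
m(s) = -7/3 + s/6 (m(s) = -3 + (s + 4)/(s + (6 - s)) = -3 + (4 + s)/6 = -3 + (4 + s)*(1/6) = -3 + (2/3 + s/6) = -7/3 + s/6)
O(Q) = (14 + Q)/(2 + Q) (O(Q) = (Q + 14)/(Q + 2) = (14 + Q)/(2 + Q))
O(m(-1)) + H(-13, -34) = (14 + (-7/3 + (1/6)*(-1)))/(2 + (-7/3 + (1/6)*(-1))) + (-6 + (-34)**2) = (14 + (-7/3 - 1/6))/(2 + (-7/3 - 1/6)) + (-6 + 1156) = (14 - 5/2)/(2 - 5/2) + 1150 = (23/2)/(-1/2) + 1150 = -2*23/2 + 1150 = -23 + 1150 = 1127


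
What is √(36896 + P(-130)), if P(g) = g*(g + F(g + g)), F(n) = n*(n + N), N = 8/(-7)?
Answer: 2*I*√107467199/7 ≈ 2961.9*I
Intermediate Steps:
N = -8/7 (N = 8*(-⅐) = -8/7 ≈ -1.1429)
F(n) = n*(-8/7 + n) (F(n) = n*(n - 8/7) = n*(-8/7 + n))
P(g) = g*(g + 2*g*(-8 + 14*g)/7) (P(g) = g*(g + (g + g)*(-8 + 7*(g + g))/7) = g*(g + (2*g)*(-8 + 7*(2*g))/7) = g*(g + (2*g)*(-8 + 14*g)/7) = g*(g + 2*g*(-8 + 14*g)/7))
√(36896 + P(-130)) = √(36896 + (⅐)*(-130)²*(-9 + 28*(-130))) = √(36896 + (⅐)*16900*(-9 - 3640)) = √(36896 + (⅐)*16900*(-3649)) = √(36896 - 61668100/7) = √(-61409828/7) = 2*I*√107467199/7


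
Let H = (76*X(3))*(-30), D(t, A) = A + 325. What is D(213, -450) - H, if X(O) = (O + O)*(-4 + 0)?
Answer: -54845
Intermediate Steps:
D(t, A) = 325 + A
X(O) = -8*O (X(O) = (2*O)*(-4) = -8*O)
H = 54720 (H = (76*(-8*3))*(-30) = (76*(-24))*(-30) = -1824*(-30) = 54720)
D(213, -450) - H = (325 - 450) - 1*54720 = -125 - 54720 = -54845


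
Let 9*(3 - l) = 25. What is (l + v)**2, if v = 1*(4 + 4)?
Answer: 5476/81 ≈ 67.605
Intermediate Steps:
v = 8 (v = 1*8 = 8)
l = 2/9 (l = 3 - 1/9*25 = 3 - 25/9 = 2/9 ≈ 0.22222)
(l + v)**2 = (2/9 + 8)**2 = (74/9)**2 = 5476/81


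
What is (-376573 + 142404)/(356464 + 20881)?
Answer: -234169/377345 ≈ -0.62057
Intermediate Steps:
(-376573 + 142404)/(356464 + 20881) = -234169/377345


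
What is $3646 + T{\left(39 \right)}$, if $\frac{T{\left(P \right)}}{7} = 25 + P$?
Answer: $4094$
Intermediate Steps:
$T{\left(P \right)} = 175 + 7 P$ ($T{\left(P \right)} = 7 \left(25 + P\right) = 175 + 7 P$)
$3646 + T{\left(39 \right)} = 3646 + \left(175 + 7 \cdot 39\right) = 3646 + \left(175 + 273\right) = 3646 + 448 = 4094$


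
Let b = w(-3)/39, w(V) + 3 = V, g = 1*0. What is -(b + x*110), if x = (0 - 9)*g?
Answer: 2/13 ≈ 0.15385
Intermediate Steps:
g = 0
w(V) = -3 + V
x = 0 (x = (0 - 9)*0 = -9*0 = 0)
b = -2/13 (b = (-3 - 3)/39 = -6*1/39 = -2/13 ≈ -0.15385)
-(b + x*110) = -(-2/13 + 0*110) = -(-2/13 + 0) = -1*(-2/13) = 2/13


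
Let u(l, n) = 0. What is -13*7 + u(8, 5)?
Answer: -91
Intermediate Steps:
-13*7 + u(8, 5) = -13*7 + 0 = -91 + 0 = -91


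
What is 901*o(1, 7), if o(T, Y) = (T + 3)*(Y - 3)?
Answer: 14416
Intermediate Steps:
o(T, Y) = (-3 + Y)*(3 + T) (o(T, Y) = (3 + T)*(-3 + Y) = (-3 + Y)*(3 + T))
901*o(1, 7) = 901*(-9 - 3*1 + 3*7 + 1*7) = 901*(-9 - 3 + 21 + 7) = 901*16 = 14416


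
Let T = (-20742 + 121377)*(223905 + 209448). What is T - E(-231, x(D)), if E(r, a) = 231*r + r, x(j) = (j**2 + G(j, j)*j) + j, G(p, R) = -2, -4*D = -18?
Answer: 43610532747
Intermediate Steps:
D = 9/2 (D = -1/4*(-18) = 9/2 ≈ 4.5000)
T = 43610479155 (T = 100635*433353 = 43610479155)
x(j) = j**2 - j (x(j) = (j**2 - 2*j) + j = j**2 - j)
E(r, a) = 232*r
T - E(-231, x(D)) = 43610479155 - 232*(-231) = 43610479155 - 1*(-53592) = 43610479155 + 53592 = 43610532747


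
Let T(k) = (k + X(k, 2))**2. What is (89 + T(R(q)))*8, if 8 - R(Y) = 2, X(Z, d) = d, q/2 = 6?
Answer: 1224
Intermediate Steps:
q = 12 (q = 2*6 = 12)
R(Y) = 6 (R(Y) = 8 - 1*2 = 8 - 2 = 6)
T(k) = (2 + k)**2 (T(k) = (k + 2)**2 = (2 + k)**2)
(89 + T(R(q)))*8 = (89 + (2 + 6)**2)*8 = (89 + 8**2)*8 = (89 + 64)*8 = 153*8 = 1224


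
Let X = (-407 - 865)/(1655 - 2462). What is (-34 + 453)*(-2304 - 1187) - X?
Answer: -393474525/269 ≈ -1.4627e+6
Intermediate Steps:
X = 424/269 (X = -1272/(-807) = -1272*(-1/807) = 424/269 ≈ 1.5762)
(-34 + 453)*(-2304 - 1187) - X = (-34 + 453)*(-2304 - 1187) - 1*424/269 = 419*(-3491) - 424/269 = -1462729 - 424/269 = -393474525/269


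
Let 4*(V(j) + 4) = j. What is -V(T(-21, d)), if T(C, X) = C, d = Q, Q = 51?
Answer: 37/4 ≈ 9.2500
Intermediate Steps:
d = 51
V(j) = -4 + j/4
-V(T(-21, d)) = -(-4 + (¼)*(-21)) = -(-4 - 21/4) = -1*(-37/4) = 37/4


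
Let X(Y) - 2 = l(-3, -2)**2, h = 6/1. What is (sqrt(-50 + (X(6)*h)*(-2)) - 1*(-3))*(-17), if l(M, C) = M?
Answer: -51 - 17*I*sqrt(182) ≈ -51.0 - 229.34*I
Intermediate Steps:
h = 6 (h = 6*1 = 6)
X(Y) = 11 (X(Y) = 2 + (-3)**2 = 2 + 9 = 11)
(sqrt(-50 + (X(6)*h)*(-2)) - 1*(-3))*(-17) = (sqrt(-50 + (11*6)*(-2)) - 1*(-3))*(-17) = (sqrt(-50 + 66*(-2)) + 3)*(-17) = (sqrt(-50 - 132) + 3)*(-17) = (sqrt(-182) + 3)*(-17) = (I*sqrt(182) + 3)*(-17) = (3 + I*sqrt(182))*(-17) = -51 - 17*I*sqrt(182)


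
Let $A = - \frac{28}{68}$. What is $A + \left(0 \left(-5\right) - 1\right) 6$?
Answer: $- \frac{109}{17} \approx -6.4118$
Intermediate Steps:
$A = - \frac{7}{17}$ ($A = \left(-28\right) \frac{1}{68} = - \frac{7}{17} \approx -0.41176$)
$A + \left(0 \left(-5\right) - 1\right) 6 = - \frac{7}{17} + \left(0 \left(-5\right) - 1\right) 6 = - \frac{7}{17} + \left(0 - 1\right) 6 = - \frac{7}{17} - 6 = - \frac{109}{17}$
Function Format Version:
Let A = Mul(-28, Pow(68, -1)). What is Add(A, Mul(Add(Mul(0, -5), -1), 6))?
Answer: Rational(-109, 17) ≈ -6.4118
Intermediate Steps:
A = Rational(-7, 17) (A = Mul(-28, Rational(1, 68)) = Rational(-7, 17) ≈ -0.41176)
Add(A, Mul(Add(Mul(0, -5), -1), 6)) = Add(Rational(-7, 17), Mul(Add(Mul(0, -5), -1), 6)) = Add(Rational(-7, 17), Mul(Add(0, -1), 6)) = Add(Rational(-7, 17), Mul(-1, 6)) = Add(Rational(-7, 17), -6) = Rational(-109, 17)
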